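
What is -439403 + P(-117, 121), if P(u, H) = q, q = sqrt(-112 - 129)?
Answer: -439403 + I*sqrt(241) ≈ -4.394e+5 + 15.524*I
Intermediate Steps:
q = I*sqrt(241) (q = sqrt(-241) = I*sqrt(241) ≈ 15.524*I)
P(u, H) = I*sqrt(241)
-439403 + P(-117, 121) = -439403 + I*sqrt(241)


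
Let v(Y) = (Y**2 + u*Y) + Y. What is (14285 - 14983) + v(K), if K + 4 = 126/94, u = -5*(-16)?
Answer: -2002132/2209 ≈ -906.35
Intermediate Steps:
u = 80
K = -125/47 (K = -4 + 126/94 = -4 + 126*(1/94) = -4 + 63/47 = -125/47 ≈ -2.6596)
v(Y) = Y**2 + 81*Y (v(Y) = (Y**2 + 80*Y) + Y = Y**2 + 81*Y)
(14285 - 14983) + v(K) = (14285 - 14983) - 125*(81 - 125/47)/47 = -698 - 125/47*3682/47 = -698 - 460250/2209 = -2002132/2209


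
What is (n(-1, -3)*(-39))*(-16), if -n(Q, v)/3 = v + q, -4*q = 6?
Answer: 8424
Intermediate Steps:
q = -3/2 (q = -¼*6 = -3/2 ≈ -1.5000)
n(Q, v) = 9/2 - 3*v (n(Q, v) = -3*(v - 3/2) = -3*(-3/2 + v) = 9/2 - 3*v)
(n(-1, -3)*(-39))*(-16) = ((9/2 - 3*(-3))*(-39))*(-16) = ((9/2 + 9)*(-39))*(-16) = ((27/2)*(-39))*(-16) = -1053/2*(-16) = 8424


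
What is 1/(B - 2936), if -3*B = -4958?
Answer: -3/3850 ≈ -0.00077922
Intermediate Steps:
B = 4958/3 (B = -1/3*(-4958) = 4958/3 ≈ 1652.7)
1/(B - 2936) = 1/(4958/3 - 2936) = 1/(-3850/3) = -3/3850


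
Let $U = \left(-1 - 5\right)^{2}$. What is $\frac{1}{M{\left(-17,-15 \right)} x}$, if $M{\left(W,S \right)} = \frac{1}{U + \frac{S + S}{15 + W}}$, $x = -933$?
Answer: $- \frac{17}{311} \approx -0.054662$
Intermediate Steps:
$U = 36$ ($U = \left(-6\right)^{2} = 36$)
$M{\left(W,S \right)} = \frac{1}{36 + \frac{2 S}{15 + W}}$ ($M{\left(W,S \right)} = \frac{1}{36 + \frac{S + S}{15 + W}} = \frac{1}{36 + \frac{2 S}{15 + W}}$)
$\frac{1}{M{\left(-17,-15 \right)} x} = \frac{1}{\frac{15 - 17}{2 \left(270 - 15 + 18 \left(-17\right)\right)} \left(-933\right)} = \frac{1}{\frac{1}{2} \frac{1}{270 - 15 - 306} \left(-2\right) \left(-933\right)} = \frac{1}{\frac{1}{2} \frac{1}{-51} \left(-2\right) \left(-933\right)} = \frac{1}{\frac{1}{2} \left(- \frac{1}{51}\right) \left(-2\right) \left(-933\right)} = \frac{1}{\frac{1}{51} \left(-933\right)} = \frac{1}{- \frac{311}{17}} = - \frac{17}{311}$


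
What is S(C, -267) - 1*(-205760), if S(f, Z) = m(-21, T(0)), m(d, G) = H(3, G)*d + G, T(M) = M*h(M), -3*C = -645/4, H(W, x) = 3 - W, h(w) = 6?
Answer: 205760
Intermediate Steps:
C = 215/4 (C = -(-215)/4 = -1/3*(-645/4) = 215/4 ≈ 53.750)
T(M) = 6*M (T(M) = M*6 = 6*M)
m(d, G) = G (m(d, G) = (3 - 1*3)*d + G = (3 - 3)*d + G = 0*d + G = 0 + G = G)
S(f, Z) = 0 (S(f, Z) = 6*0 = 0)
S(C, -267) - 1*(-205760) = 0 - 1*(-205760) = 0 + 205760 = 205760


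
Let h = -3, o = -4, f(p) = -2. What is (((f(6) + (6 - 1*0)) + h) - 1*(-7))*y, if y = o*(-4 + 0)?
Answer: 128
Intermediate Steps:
y = 16 (y = -4*(-4 + 0) = -4*(-4) = 16)
(((f(6) + (6 - 1*0)) + h) - 1*(-7))*y = (((-2 + (6 - 1*0)) - 3) - 1*(-7))*16 = (((-2 + (6 + 0)) - 3) + 7)*16 = (((-2 + 6) - 3) + 7)*16 = ((4 - 3) + 7)*16 = (1 + 7)*16 = 8*16 = 128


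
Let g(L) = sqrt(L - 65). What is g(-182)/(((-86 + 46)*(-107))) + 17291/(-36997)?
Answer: -17291/36997 + I*sqrt(247)/4280 ≈ -0.46736 + 0.003672*I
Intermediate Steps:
g(L) = sqrt(-65 + L)
g(-182)/(((-86 + 46)*(-107))) + 17291/(-36997) = sqrt(-65 - 182)/(((-86 + 46)*(-107))) + 17291/(-36997) = sqrt(-247)/((-40*(-107))) + 17291*(-1/36997) = (I*sqrt(247))/4280 - 17291/36997 = (I*sqrt(247))*(1/4280) - 17291/36997 = I*sqrt(247)/4280 - 17291/36997 = -17291/36997 + I*sqrt(247)/4280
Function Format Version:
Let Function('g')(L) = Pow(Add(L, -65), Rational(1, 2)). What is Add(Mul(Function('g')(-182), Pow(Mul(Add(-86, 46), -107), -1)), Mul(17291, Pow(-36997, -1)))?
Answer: Add(Rational(-17291, 36997), Mul(Rational(1, 4280), I, Pow(247, Rational(1, 2)))) ≈ Add(-0.46736, Mul(0.0036720, I))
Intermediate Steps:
Function('g')(L) = Pow(Add(-65, L), Rational(1, 2))
Add(Mul(Function('g')(-182), Pow(Mul(Add(-86, 46), -107), -1)), Mul(17291, Pow(-36997, -1))) = Add(Mul(Pow(Add(-65, -182), Rational(1, 2)), Pow(Mul(Add(-86, 46), -107), -1)), Mul(17291, Pow(-36997, -1))) = Add(Mul(Pow(-247, Rational(1, 2)), Pow(Mul(-40, -107), -1)), Mul(17291, Rational(-1, 36997))) = Add(Mul(Mul(I, Pow(247, Rational(1, 2))), Pow(4280, -1)), Rational(-17291, 36997)) = Add(Mul(Mul(I, Pow(247, Rational(1, 2))), Rational(1, 4280)), Rational(-17291, 36997)) = Add(Mul(Rational(1, 4280), I, Pow(247, Rational(1, 2))), Rational(-17291, 36997)) = Add(Rational(-17291, 36997), Mul(Rational(1, 4280), I, Pow(247, Rational(1, 2))))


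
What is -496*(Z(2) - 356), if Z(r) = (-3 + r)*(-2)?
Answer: 175584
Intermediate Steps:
Z(r) = 6 - 2*r
-496*(Z(2) - 356) = -496*((6 - 2*2) - 356) = -496*((6 - 4) - 356) = -496*(2 - 356) = -496*(-354) = 175584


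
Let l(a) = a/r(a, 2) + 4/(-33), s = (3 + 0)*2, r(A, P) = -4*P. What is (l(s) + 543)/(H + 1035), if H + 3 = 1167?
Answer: 71561/290268 ≈ 0.24653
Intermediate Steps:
H = 1164 (H = -3 + 1167 = 1164)
s = 6 (s = 3*2 = 6)
l(a) = -4/33 - a/8 (l(a) = a/((-4*2)) + 4/(-33) = a/(-8) + 4*(-1/33) = a*(-⅛) - 4/33 = -a/8 - 4/33 = -4/33 - a/8)
(l(s) + 543)/(H + 1035) = ((-4/33 - ⅛*6) + 543)/(1164 + 1035) = ((-4/33 - ¾) + 543)/2199 = (-115/132 + 543)*(1/2199) = (71561/132)*(1/2199) = 71561/290268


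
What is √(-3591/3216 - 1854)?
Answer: 3*I*√14804655/268 ≈ 43.071*I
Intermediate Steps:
√(-3591/3216 - 1854) = √(-3591*1/3216 - 1854) = √(-1197/1072 - 1854) = √(-1988685/1072) = 3*I*√14804655/268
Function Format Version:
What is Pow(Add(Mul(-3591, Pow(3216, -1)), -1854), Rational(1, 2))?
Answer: Mul(Rational(3, 268), I, Pow(14804655, Rational(1, 2))) ≈ Mul(43.071, I)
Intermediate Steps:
Pow(Add(Mul(-3591, Pow(3216, -1)), -1854), Rational(1, 2)) = Pow(Add(Mul(-3591, Rational(1, 3216)), -1854), Rational(1, 2)) = Pow(Add(Rational(-1197, 1072), -1854), Rational(1, 2)) = Pow(Rational(-1988685, 1072), Rational(1, 2)) = Mul(Rational(3, 268), I, Pow(14804655, Rational(1, 2)))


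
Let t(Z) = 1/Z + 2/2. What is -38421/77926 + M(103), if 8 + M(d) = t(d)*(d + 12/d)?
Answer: 79054468923/826716934 ≈ 95.625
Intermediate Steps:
t(Z) = 1 + 1/Z (t(Z) = 1/Z + 2*(½) = 1/Z + 1 = 1 + 1/Z)
M(d) = -8 + (1 + d)*(d + 12/d)/d (M(d) = -8 + ((1 + d)/d)*(d + 12/d) = -8 + (1 + d)*(d + 12/d)/d)
-38421/77926 + M(103) = -38421/77926 + (-7 + 103 + 12/103 + 12/103²) = -38421*1/77926 + (-7 + 103 + 12*(1/103) + 12*(1/10609)) = -38421/77926 + (-7 + 103 + 12/103 + 12/10609) = -38421/77926 + 1019712/10609 = 79054468923/826716934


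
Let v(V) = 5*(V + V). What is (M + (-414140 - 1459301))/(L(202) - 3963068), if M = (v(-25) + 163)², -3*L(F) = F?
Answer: 2798808/5944703 ≈ 0.47081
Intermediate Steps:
L(F) = -F/3
v(V) = 10*V (v(V) = 5*(2*V) = 10*V)
M = 7569 (M = (10*(-25) + 163)² = (-250 + 163)² = (-87)² = 7569)
(M + (-414140 - 1459301))/(L(202) - 3963068) = (7569 + (-414140 - 1459301))/(-⅓*202 - 3963068) = (7569 - 1873441)/(-202/3 - 3963068) = -1865872/(-11889406/3) = -1865872*(-3/11889406) = 2798808/5944703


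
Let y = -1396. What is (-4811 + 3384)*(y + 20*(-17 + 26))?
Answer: 1735232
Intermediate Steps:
(-4811 + 3384)*(y + 20*(-17 + 26)) = (-4811 + 3384)*(-1396 + 20*(-17 + 26)) = -1427*(-1396 + 20*9) = -1427*(-1396 + 180) = -1427*(-1216) = 1735232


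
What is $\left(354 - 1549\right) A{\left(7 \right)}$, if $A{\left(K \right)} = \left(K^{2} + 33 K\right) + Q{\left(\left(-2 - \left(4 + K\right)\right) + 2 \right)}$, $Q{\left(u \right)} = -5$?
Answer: $-328625$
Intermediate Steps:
$A{\left(K \right)} = -5 + K^{2} + 33 K$ ($A{\left(K \right)} = \left(K^{2} + 33 K\right) - 5 = -5 + K^{2} + 33 K$)
$\left(354 - 1549\right) A{\left(7 \right)} = \left(354 - 1549\right) \left(-5 + 7^{2} + 33 \cdot 7\right) = - 1195 \left(-5 + 49 + 231\right) = \left(-1195\right) 275 = -328625$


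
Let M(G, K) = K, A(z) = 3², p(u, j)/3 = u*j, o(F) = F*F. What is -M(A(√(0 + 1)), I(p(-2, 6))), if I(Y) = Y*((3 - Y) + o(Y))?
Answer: 48060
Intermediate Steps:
o(F) = F²
p(u, j) = 3*j*u (p(u, j) = 3*(u*j) = 3*(j*u) = 3*j*u)
I(Y) = Y*(3 + Y² - Y) (I(Y) = Y*((3 - Y) + Y²) = Y*(3 + Y² - Y))
A(z) = 9
-M(A(√(0 + 1)), I(p(-2, 6))) = -3*6*(-2)*(3 + (3*6*(-2))² - 3*6*(-2)) = -(-36)*(3 + (-36)² - 1*(-36)) = -(-36)*(3 + 1296 + 36) = -(-36)*1335 = -1*(-48060) = 48060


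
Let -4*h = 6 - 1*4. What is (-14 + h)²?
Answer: 841/4 ≈ 210.25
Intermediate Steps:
h = -½ (h = -(6 - 1*4)/4 = -(6 - 4)/4 = -¼*2 = -½ ≈ -0.50000)
(-14 + h)² = (-14 - ½)² = (-29/2)² = 841/4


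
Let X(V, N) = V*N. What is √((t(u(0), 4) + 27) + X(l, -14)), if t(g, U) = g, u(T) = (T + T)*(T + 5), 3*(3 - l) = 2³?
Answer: √201/3 ≈ 4.7258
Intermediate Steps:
l = ⅓ (l = 3 - ⅓*2³ = 3 - ⅓*8 = 3 - 8/3 = ⅓ ≈ 0.33333)
X(V, N) = N*V
u(T) = 2*T*(5 + T) (u(T) = (2*T)*(5 + T) = 2*T*(5 + T))
√((t(u(0), 4) + 27) + X(l, -14)) = √((2*0*(5 + 0) + 27) - 14*⅓) = √((2*0*5 + 27) - 14/3) = √((0 + 27) - 14/3) = √(27 - 14/3) = √(67/3) = √201/3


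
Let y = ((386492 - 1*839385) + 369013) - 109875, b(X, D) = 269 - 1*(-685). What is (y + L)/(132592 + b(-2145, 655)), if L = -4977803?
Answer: -369397/9539 ≈ -38.725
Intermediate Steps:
b(X, D) = 954 (b(X, D) = 269 + 685 = 954)
y = -193755 (y = ((386492 - 839385) + 369013) - 109875 = (-452893 + 369013) - 109875 = -83880 - 109875 = -193755)
(y + L)/(132592 + b(-2145, 655)) = (-193755 - 4977803)/(132592 + 954) = -5171558/133546 = -5171558*1/133546 = -369397/9539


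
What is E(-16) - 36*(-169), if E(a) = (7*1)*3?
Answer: 6105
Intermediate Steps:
E(a) = 21 (E(a) = 7*3 = 21)
E(-16) - 36*(-169) = 21 - 36*(-169) = 21 - 1*(-6084) = 21 + 6084 = 6105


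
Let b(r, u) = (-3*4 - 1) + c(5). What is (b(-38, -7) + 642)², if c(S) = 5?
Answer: 401956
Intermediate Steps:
b(r, u) = -8 (b(r, u) = (-3*4 - 1) + 5 = (-12 - 1) + 5 = -13 + 5 = -8)
(b(-38, -7) + 642)² = (-8 + 642)² = 634² = 401956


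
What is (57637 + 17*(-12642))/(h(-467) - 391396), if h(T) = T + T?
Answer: 157277/392330 ≈ 0.40088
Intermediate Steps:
h(T) = 2*T
(57637 + 17*(-12642))/(h(-467) - 391396) = (57637 + 17*(-12642))/(2*(-467) - 391396) = (57637 - 214914)/(-934 - 391396) = -157277/(-392330) = -157277*(-1/392330) = 157277/392330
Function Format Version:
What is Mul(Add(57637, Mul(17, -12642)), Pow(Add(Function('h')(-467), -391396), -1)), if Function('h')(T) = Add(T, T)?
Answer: Rational(157277, 392330) ≈ 0.40088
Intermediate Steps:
Function('h')(T) = Mul(2, T)
Mul(Add(57637, Mul(17, -12642)), Pow(Add(Function('h')(-467), -391396), -1)) = Mul(Add(57637, Mul(17, -12642)), Pow(Add(Mul(2, -467), -391396), -1)) = Mul(Add(57637, -214914), Pow(Add(-934, -391396), -1)) = Mul(-157277, Pow(-392330, -1)) = Mul(-157277, Rational(-1, 392330)) = Rational(157277, 392330)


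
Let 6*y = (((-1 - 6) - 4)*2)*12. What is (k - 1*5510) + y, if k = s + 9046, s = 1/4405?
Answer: 15382261/4405 ≈ 3492.0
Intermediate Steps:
s = 1/4405 ≈ 0.00022701
y = -44 (y = ((((-1 - 6) - 4)*2)*12)/6 = (((-7 - 4)*2)*12)/6 = (-11*2*12)/6 = (-22*12)/6 = (⅙)*(-264) = -44)
k = 39847631/4405 (k = 1/4405 + 9046 = 39847631/4405 ≈ 9046.0)
(k - 1*5510) + y = (39847631/4405 - 1*5510) - 44 = (39847631/4405 - 5510) - 44 = 15576081/4405 - 44 = 15382261/4405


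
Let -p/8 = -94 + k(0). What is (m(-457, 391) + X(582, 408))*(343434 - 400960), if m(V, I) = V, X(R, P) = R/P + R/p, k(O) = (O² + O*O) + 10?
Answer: 3557420167/136 ≈ 2.6158e+7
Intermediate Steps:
k(O) = 10 + 2*O² (k(O) = (O² + O²) + 10 = 2*O² + 10 = 10 + 2*O²)
p = 672 (p = -8*(-94 + (10 + 2*0²)) = -8*(-94 + (10 + 2*0)) = -8*(-94 + (10 + 0)) = -8*(-94 + 10) = -8*(-84) = 672)
X(R, P) = R/672 + R/P (X(R, P) = R/P + R/672 = R/672 + R/P)
(m(-457, 391) + X(582, 408))*(343434 - 400960) = (-457 + ((1/672)*582 + 582/408))*(343434 - 400960) = (-457 + (97/112 + 582*(1/408)))*(-57526) = (-457 + (97/112 + 97/68))*(-57526) = (-457 + 4365/1904)*(-57526) = -865763/1904*(-57526) = 3557420167/136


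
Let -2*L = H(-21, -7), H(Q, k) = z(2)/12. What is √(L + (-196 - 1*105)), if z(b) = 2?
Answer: I*√10839/6 ≈ 17.352*I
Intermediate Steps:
H(Q, k) = ⅙ (H(Q, k) = 2/12 = 2*(1/12) = ⅙)
L = -1/12 (L = -½*⅙ = -1/12 ≈ -0.083333)
√(L + (-196 - 1*105)) = √(-1/12 + (-196 - 1*105)) = √(-1/12 + (-196 - 105)) = √(-1/12 - 301) = √(-3613/12) = I*√10839/6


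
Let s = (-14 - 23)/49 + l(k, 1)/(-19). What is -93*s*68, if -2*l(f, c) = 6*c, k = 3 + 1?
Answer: 3516144/931 ≈ 3776.7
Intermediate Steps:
k = 4
l(f, c) = -3*c
s = -556/931 (s = (-14 - 23)/49 - 3*1/(-19) = -37*1/49 - 3*(-1/19) = -37/49 + 3/19 = -556/931 ≈ -0.59721)
-93*s*68 = -93*(-556/931)*68 = (51708/931)*68 = 3516144/931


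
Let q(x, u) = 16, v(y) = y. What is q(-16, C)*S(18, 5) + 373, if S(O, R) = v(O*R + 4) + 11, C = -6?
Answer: 2053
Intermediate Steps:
S(O, R) = 15 + O*R (S(O, R) = (O*R + 4) + 11 = (4 + O*R) + 11 = 15 + O*R)
q(-16, C)*S(18, 5) + 373 = 16*(15 + 18*5) + 373 = 16*(15 + 90) + 373 = 16*105 + 373 = 1680 + 373 = 2053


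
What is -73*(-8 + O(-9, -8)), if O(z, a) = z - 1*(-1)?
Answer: 1168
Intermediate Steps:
O(z, a) = 1 + z (O(z, a) = z + 1 = 1 + z)
-73*(-8 + O(-9, -8)) = -73*(-8 + (1 - 9)) = -73*(-8 - 8) = -73*(-16) = 1168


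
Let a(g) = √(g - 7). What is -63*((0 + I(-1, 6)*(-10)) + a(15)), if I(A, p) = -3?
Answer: -1890 - 126*√2 ≈ -2068.2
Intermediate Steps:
a(g) = √(-7 + g)
-63*((0 + I(-1, 6)*(-10)) + a(15)) = -63*((0 - 3*(-10)) + √(-7 + 15)) = -63*((0 + 30) + √8) = -63*(30 + 2*√2) = -1890 - 126*√2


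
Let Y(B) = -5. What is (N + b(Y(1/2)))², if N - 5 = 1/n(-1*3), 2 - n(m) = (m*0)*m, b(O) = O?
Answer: ¼ ≈ 0.25000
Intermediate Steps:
n(m) = 2 (n(m) = 2 - m*0*m = 2 - 0*m = 2 - 1*0 = 2 + 0 = 2)
N = 11/2 (N = 5 + 1/2 = 5 + ½ = 11/2 ≈ 5.5000)
(N + b(Y(1/2)))² = (11/2 - 5)² = (½)² = ¼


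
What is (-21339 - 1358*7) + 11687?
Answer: -19158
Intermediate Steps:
(-21339 - 1358*7) + 11687 = (-21339 - 1*9506) + 11687 = (-21339 - 9506) + 11687 = -30845 + 11687 = -19158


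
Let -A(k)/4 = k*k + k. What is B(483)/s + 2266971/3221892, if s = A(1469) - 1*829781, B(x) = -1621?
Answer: 7155924298801/10167755243964 ≈ 0.70379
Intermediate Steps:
A(k) = -4*k - 4*k**2 (A(k) = -4*(k*k + k) = -4*(k**2 + k) = -4*(k + k**2) = -4*k - 4*k**2)
s = -9467501 (s = -4*1469*(1 + 1469) - 1*829781 = -4*1469*1470 - 829781 = -8637720 - 829781 = -9467501)
B(483)/s + 2266971/3221892 = -1621/(-9467501) + 2266971/3221892 = -1621*(-1/9467501) + 2266971*(1/3221892) = 1621/9467501 + 755657/1073964 = 7155924298801/10167755243964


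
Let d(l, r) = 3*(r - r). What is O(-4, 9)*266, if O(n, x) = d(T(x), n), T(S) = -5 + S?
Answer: 0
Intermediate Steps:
d(l, r) = 0 (d(l, r) = 3*0 = 0)
O(n, x) = 0
O(-4, 9)*266 = 0*266 = 0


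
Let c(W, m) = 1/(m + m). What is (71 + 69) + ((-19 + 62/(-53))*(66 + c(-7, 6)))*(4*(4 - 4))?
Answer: 140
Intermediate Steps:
c(W, m) = 1/(2*m)
(71 + 69) + ((-19 + 62/(-53))*(66 + c(-7, 6)))*(4*(4 - 4)) = (71 + 69) + ((-19 + 62/(-53))*(66 + (½)/6))*(4*(4 - 4)) = 140 + ((-19 + 62*(-1/53))*(66 + (½)*(⅙)))*(4*0) = 140 + ((-19 - 62/53)*(66 + 1/12))*0 = 140 - 1069/53*793/12*0 = 140 - 847717/636*0 = 140 + 0 = 140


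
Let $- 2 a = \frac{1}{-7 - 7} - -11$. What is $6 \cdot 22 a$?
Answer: $- \frac{5049}{7} \approx -721.29$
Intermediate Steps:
$a = - \frac{153}{28}$ ($a = - \frac{\frac{1}{-7 - 7} - -11}{2} = - \frac{\frac{1}{-14} + 11}{2} = - \frac{- \frac{1}{14} + 11}{2} = \left(- \frac{1}{2}\right) \frac{153}{14} = - \frac{153}{28} \approx -5.4643$)
$6 \cdot 22 a = 6 \cdot 22 \left(- \frac{153}{28}\right) = 132 \left(- \frac{153}{28}\right) = - \frac{5049}{7}$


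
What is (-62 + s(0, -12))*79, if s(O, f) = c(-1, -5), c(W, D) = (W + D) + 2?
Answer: -5214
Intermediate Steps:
c(W, D) = 2 + D + W (c(W, D) = (D + W) + 2 = 2 + D + W)
s(O, f) = -4 (s(O, f) = 2 - 5 - 1 = -4)
(-62 + s(0, -12))*79 = (-62 - 4)*79 = -66*79 = -5214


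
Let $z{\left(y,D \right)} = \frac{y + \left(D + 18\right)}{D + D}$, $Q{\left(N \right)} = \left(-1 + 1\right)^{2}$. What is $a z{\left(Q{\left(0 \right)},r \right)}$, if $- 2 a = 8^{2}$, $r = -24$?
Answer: $-4$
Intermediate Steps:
$Q{\left(N \right)} = 0$ ($Q{\left(N \right)} = 0^{2} = 0$)
$a = -32$ ($a = - \frac{8^{2}}{2} = \left(- \frac{1}{2}\right) 64 = -32$)
$z{\left(y,D \right)} = \frac{18 + D + y}{2 D}$ ($z{\left(y,D \right)} = \frac{y + \left(18 + D\right)}{2 D} = \left(18 + D + y\right) \frac{1}{2 D} = \frac{18 + D + y}{2 D}$)
$a z{\left(Q{\left(0 \right)},r \right)} = - 32 \frac{18 - 24 + 0}{2 \left(-24\right)} = - 32 \cdot \frac{1}{2} \left(- \frac{1}{24}\right) \left(-6\right) = \left(-32\right) \frac{1}{8} = -4$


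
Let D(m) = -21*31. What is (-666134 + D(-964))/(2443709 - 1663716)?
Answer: -666785/779993 ≈ -0.85486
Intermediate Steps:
D(m) = -651
(-666134 + D(-964))/(2443709 - 1663716) = (-666134 - 651)/(2443709 - 1663716) = -666785/779993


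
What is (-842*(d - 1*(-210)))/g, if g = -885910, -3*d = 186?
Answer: 62308/442955 ≈ 0.14066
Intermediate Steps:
d = -62 (d = -⅓*186 = -62)
(-842*(d - 1*(-210)))/g = -842*(-62 - 1*(-210))/(-885910) = -842*(-62 + 210)*(-1/885910) = -842*148*(-1/885910) = -124616*(-1/885910) = 62308/442955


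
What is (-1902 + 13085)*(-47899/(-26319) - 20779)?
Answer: -6115251354166/26319 ≈ -2.3235e+8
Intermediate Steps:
(-1902 + 13085)*(-47899/(-26319) - 20779) = 11183*(-47899*(-1/26319) - 20779) = 11183*(47899/26319 - 20779) = 11183*(-546834602/26319) = -6115251354166/26319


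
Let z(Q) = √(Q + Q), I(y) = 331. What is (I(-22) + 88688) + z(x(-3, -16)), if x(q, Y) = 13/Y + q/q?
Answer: 89019 + √6/4 ≈ 89020.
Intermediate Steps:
x(q, Y) = 1 + 13/Y (x(q, Y) = 13/Y + 1 = 1 + 13/Y)
z(Q) = √2*√Q (z(Q) = √(2*Q) = √2*√Q)
(I(-22) + 88688) + z(x(-3, -16)) = (331 + 88688) + √2*√((13 - 16)/(-16)) = 89019 + √2*√(-1/16*(-3)) = 89019 + √2*√(3/16) = 89019 + √2*(√3/4) = 89019 + √6/4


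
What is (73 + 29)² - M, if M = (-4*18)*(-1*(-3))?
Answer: 10620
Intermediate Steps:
M = -216 (M = -72*3 = -216)
(73 + 29)² - M = (73 + 29)² - 1*(-216) = 102² + 216 = 10404 + 216 = 10620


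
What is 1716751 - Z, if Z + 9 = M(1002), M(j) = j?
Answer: 1715758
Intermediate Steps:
Z = 993 (Z = -9 + 1002 = 993)
1716751 - Z = 1716751 - 1*993 = 1716751 - 993 = 1715758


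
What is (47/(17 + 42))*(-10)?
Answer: -470/59 ≈ -7.9661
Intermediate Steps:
(47/(17 + 42))*(-10) = (47/59)*(-10) = -470/59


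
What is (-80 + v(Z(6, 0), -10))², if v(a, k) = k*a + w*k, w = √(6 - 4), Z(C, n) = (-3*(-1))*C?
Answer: 67800 + 5200*√2 ≈ 75154.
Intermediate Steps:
Z(C, n) = 3*C
w = √2 ≈ 1.4142
v(a, k) = a*k + k*√2 (v(a, k) = k*a + √2*k = a*k + k*√2)
(-80 + v(Z(6, 0), -10))² = (-80 - 10*(3*6 + √2))² = (-80 - 10*(18 + √2))² = (-80 + (-180 - 10*√2))² = (-260 - 10*√2)²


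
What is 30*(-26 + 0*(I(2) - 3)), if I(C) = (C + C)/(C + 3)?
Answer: -780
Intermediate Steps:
I(C) = 2*C/(3 + C) (I(C) = (2*C)/(3 + C) = 2*C/(3 + C))
30*(-26 + 0*(I(2) - 3)) = 30*(-26 + 0*(2*2/(3 + 2) - 3)) = 30*(-26 + 0*(2*2/5 - 3)) = 30*(-26 + 0*(2*2*(⅕) - 3)) = 30*(-26 + 0*(⅘ - 3)) = 30*(-26 + 0*(-11/5)) = 30*(-26 + 0) = 30*(-26) = -780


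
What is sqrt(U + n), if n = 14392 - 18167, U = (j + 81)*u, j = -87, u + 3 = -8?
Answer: I*sqrt(3709) ≈ 60.902*I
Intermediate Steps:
u = -11 (u = -3 - 8 = -11)
U = 66 (U = (-87 + 81)*(-11) = -6*(-11) = 66)
n = -3775
sqrt(U + n) = sqrt(66 - 3775) = sqrt(-3709) = I*sqrt(3709)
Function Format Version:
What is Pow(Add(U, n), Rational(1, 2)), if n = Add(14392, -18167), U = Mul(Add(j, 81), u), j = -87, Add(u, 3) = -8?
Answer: Mul(I, Pow(3709, Rational(1, 2))) ≈ Mul(60.902, I)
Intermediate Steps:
u = -11 (u = Add(-3, -8) = -11)
U = 66 (U = Mul(Add(-87, 81), -11) = Mul(-6, -11) = 66)
n = -3775
Pow(Add(U, n), Rational(1, 2)) = Pow(Add(66, -3775), Rational(1, 2)) = Pow(-3709, Rational(1, 2)) = Mul(I, Pow(3709, Rational(1, 2)))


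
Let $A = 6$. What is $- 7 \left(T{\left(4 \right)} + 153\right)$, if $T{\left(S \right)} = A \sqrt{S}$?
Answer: $-1155$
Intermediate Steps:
$T{\left(S \right)} = 6 \sqrt{S}$
$- 7 \left(T{\left(4 \right)} + 153\right) = - 7 \left(6 \sqrt{4} + 153\right) = - 7 \left(6 \cdot 2 + 153\right) = - 7 \left(12 + 153\right) = \left(-7\right) 165 = -1155$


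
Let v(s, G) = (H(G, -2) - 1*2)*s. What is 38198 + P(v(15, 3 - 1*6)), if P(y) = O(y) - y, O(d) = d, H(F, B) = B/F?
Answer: 38198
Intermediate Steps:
v(s, G) = s*(-2 - 2/G) (v(s, G) = (-2/G - 1*2)*s = (-2/G - 2)*s = (-2 - 2/G)*s = s*(-2 - 2/G))
P(y) = 0 (P(y) = y - y = 0)
38198 + P(v(15, 3 - 1*6)) = 38198 + 0 = 38198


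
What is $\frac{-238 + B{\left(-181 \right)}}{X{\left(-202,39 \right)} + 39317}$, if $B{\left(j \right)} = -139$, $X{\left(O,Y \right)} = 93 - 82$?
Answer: $- \frac{377}{39328} \approx -0.0095861$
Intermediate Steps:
$X{\left(O,Y \right)} = 11$
$\frac{-238 + B{\left(-181 \right)}}{X{\left(-202,39 \right)} + 39317} = \frac{-238 - 139}{11 + 39317} = - \frac{377}{39328}$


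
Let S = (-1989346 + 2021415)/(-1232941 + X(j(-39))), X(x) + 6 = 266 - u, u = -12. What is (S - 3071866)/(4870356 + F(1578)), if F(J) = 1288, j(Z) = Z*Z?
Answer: -3786594022423/6005124537836 ≈ -0.63056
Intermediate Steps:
j(Z) = Z²
X(x) = 272 (X(x) = -6 + (266 - 1*(-12)) = -6 + (266 + 12) = -6 + 278 = 272)
S = -32069/1232669 (S = (-1989346 + 2021415)/(-1232941 + 272) = 32069/(-1232669) = 32069*(-1/1232669) = -32069/1232669 ≈ -0.026016)
(S - 3071866)/(4870356 + F(1578)) = (-32069/1232669 - 3071866)/(4870356 + 1288) = -3786594022423/1232669/4871644 = -3786594022423/1232669*1/4871644 = -3786594022423/6005124537836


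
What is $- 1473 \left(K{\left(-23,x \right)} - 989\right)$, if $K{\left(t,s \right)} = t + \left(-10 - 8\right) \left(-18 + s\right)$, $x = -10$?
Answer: $748284$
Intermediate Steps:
$K{\left(t,s \right)} = 324 + t - 18 s$ ($K{\left(t,s \right)} = t - 18 \left(-18 + s\right) = t - \left(-324 + 18 s\right) = 324 + t - 18 s$)
$- 1473 \left(K{\left(-23,x \right)} - 989\right) = - 1473 \left(\left(324 - 23 - -180\right) - 989\right) = - 1473 \left(\left(324 - 23 + 180\right) - 989\right) = - 1473 \left(481 - 989\right) = \left(-1473\right) \left(-508\right) = 748284$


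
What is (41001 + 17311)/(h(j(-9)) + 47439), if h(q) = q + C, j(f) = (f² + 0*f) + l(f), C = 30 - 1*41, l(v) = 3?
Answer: 7289/5939 ≈ 1.2273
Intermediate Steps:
C = -11 (C = 30 - 41 = -11)
j(f) = 3 + f² (j(f) = (f² + 0*f) + 3 = (f² + 0) + 3 = f² + 3 = 3 + f²)
h(q) = -11 + q (h(q) = q - 11 = -11 + q)
(41001 + 17311)/(h(j(-9)) + 47439) = (41001 + 17311)/((-11 + (3 + (-9)²)) + 47439) = 58312/((-11 + (3 + 81)) + 47439) = 58312/((-11 + 84) + 47439) = 58312/(73 + 47439) = 58312/47512 = 58312*(1/47512) = 7289/5939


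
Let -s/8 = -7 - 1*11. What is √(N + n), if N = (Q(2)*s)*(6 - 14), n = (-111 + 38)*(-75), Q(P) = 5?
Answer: I*√285 ≈ 16.882*I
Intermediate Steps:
n = 5475 (n = -73*(-75) = 5475)
s = 144 (s = -8*(-7 - 1*11) = -8*(-7 - 11) = -8*(-18) = 144)
N = -5760 (N = (5*144)*(6 - 14) = 720*(-8) = -5760)
√(N + n) = √(-5760 + 5475) = √(-285) = I*√285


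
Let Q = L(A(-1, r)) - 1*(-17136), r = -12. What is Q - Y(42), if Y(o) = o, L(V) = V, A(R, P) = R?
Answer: 17093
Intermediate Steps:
Q = 17135 (Q = -1 - 1*(-17136) = -1 + 17136 = 17135)
Q - Y(42) = 17135 - 1*42 = 17135 - 42 = 17093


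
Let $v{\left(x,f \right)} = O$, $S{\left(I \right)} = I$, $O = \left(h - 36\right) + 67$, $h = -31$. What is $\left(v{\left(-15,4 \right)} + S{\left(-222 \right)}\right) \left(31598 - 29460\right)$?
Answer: $-474636$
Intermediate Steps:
$O = 0$ ($O = \left(-31 - 36\right) + 67 = -67 + 67 = 0$)
$v{\left(x,f \right)} = 0$
$\left(v{\left(-15,4 \right)} + S{\left(-222 \right)}\right) \left(31598 - 29460\right) = \left(0 - 222\right) \left(31598 - 29460\right) = \left(-222\right) 2138 = -474636$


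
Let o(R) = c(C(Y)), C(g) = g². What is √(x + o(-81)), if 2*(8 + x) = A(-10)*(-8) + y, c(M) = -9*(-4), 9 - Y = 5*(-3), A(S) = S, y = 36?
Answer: √86 ≈ 9.2736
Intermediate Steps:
Y = 24 (Y = 9 - 5*(-3) = 9 - 1*(-15) = 9 + 15 = 24)
c(M) = 36
o(R) = 36
x = 50 (x = -8 + (-10*(-8) + 36)/2 = -8 + (80 + 36)/2 = -8 + (½)*116 = -8 + 58 = 50)
√(x + o(-81)) = √(50 + 36) = √86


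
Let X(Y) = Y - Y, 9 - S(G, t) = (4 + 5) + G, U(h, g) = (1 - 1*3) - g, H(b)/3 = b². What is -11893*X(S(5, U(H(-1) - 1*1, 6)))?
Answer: 0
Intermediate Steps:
H(b) = 3*b²
U(h, g) = -2 - g (U(h, g) = (1 - 3) - g = -2 - g)
S(G, t) = -G (S(G, t) = 9 - ((4 + 5) + G) = 9 - (9 + G) = 9 + (-9 - G) = -G)
X(Y) = 0
-11893*X(S(5, U(H(-1) - 1*1, 6))) = -11893*0 = 0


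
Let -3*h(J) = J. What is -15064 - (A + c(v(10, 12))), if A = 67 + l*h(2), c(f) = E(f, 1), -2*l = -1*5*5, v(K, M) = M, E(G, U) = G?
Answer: -45404/3 ≈ -15135.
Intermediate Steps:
l = 25/2 (l = -(-1*5)*5/2 = -(-5)*5/2 = -1/2*(-25) = 25/2 ≈ 12.500)
c(f) = f
h(J) = -J/3
A = 176/3 (A = 67 + 25*(-1/3*2)/2 = 67 + (25/2)*(-2/3) = 67 - 25/3 = 176/3 ≈ 58.667)
-15064 - (A + c(v(10, 12))) = -15064 - (176/3 + 12) = -15064 - 1*212/3 = -15064 - 212/3 = -45404/3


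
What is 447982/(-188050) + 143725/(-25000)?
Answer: -30581629/3761000 ≈ -8.1313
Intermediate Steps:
447982/(-188050) + 143725/(-25000) = 447982*(-1/188050) + 143725*(-1/25000) = -223991/94025 - 5749/1000 = -30581629/3761000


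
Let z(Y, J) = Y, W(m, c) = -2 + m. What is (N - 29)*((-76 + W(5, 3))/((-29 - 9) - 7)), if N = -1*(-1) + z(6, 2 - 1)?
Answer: -1606/45 ≈ -35.689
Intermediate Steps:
N = 7 (N = -1*(-1) + 6 = 1 + 6 = 7)
(N - 29)*((-76 + W(5, 3))/((-29 - 9) - 7)) = (7 - 29)*((-76 + (-2 + 5))/((-29 - 9) - 7)) = -22*(-76 + 3)/(-38 - 7) = -(-1606)/(-45) = -(-1606)*(-1)/45 = -22*73/45 = -1606/45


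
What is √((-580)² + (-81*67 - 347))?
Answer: √330626 ≈ 575.00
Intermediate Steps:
√((-580)² + (-81*67 - 347)) = √(336400 + (-5427 - 347)) = √(336400 - 5774) = √330626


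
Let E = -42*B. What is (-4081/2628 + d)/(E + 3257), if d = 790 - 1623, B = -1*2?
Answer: -2193205/8780148 ≈ -0.24979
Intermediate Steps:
B = -2
d = -833
E = 84 (E = -42*(-2) = 84)
(-4081/2628 + d)/(E + 3257) = (-4081/2628 - 833)/(84 + 3257) = (-4081*1/2628 - 833)/3341 = (-4081/2628 - 833)*(1/3341) = -2193205/2628*1/3341 = -2193205/8780148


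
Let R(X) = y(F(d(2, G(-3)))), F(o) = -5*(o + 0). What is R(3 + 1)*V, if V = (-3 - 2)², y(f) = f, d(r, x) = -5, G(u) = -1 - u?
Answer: 625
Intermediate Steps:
F(o) = -5*o
R(X) = 25 (R(X) = -5*(-5) = 25)
V = 25 (V = (-5)² = 25)
R(3 + 1)*V = 25*25 = 625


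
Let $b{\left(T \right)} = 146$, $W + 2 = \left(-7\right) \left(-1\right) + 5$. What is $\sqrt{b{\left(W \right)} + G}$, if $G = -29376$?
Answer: $i \sqrt{29230} \approx 170.97 i$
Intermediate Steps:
$W = 10$ ($W = -2 + \left(\left(-7\right) \left(-1\right) + 5\right) = -2 + \left(7 + 5\right) = -2 + 12 = 10$)
$\sqrt{b{\left(W \right)} + G} = \sqrt{146 - 29376} = \sqrt{-29230} = i \sqrt{29230}$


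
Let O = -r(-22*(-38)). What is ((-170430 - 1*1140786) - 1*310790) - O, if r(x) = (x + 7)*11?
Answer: -1612733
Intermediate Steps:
r(x) = 77 + 11*x (r(x) = (7 + x)*11 = 77 + 11*x)
O = -9273 (O = -(77 + 11*(-22*(-38))) = -(77 + 11*836) = -(77 + 9196) = -1*9273 = -9273)
((-170430 - 1*1140786) - 1*310790) - O = ((-170430 - 1*1140786) - 1*310790) - 1*(-9273) = ((-170430 - 1140786) - 310790) + 9273 = (-1311216 - 310790) + 9273 = -1622006 + 9273 = -1612733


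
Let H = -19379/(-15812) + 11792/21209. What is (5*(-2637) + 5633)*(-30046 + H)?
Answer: 322416965896096/1421003 ≈ 2.2689e+8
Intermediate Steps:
H = 597464315/335356708 (H = -19379*(-1/15812) + 11792*(1/21209) = 19379/15812 + 11792/21209 = 597464315/335356708 ≈ 1.7816)
(5*(-2637) + 5633)*(-30046 + H) = (5*(-2637) + 5633)*(-30046 + 597464315/335356708) = (-13185 + 5633)*(-10075530184253/335356708) = -7552*(-10075530184253/335356708) = 322416965896096/1421003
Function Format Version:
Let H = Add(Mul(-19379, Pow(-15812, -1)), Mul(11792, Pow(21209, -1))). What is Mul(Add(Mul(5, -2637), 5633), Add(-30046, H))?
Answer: Rational(322416965896096, 1421003) ≈ 2.2689e+8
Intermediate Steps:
H = Rational(597464315, 335356708) (H = Add(Mul(-19379, Rational(-1, 15812)), Mul(11792, Rational(1, 21209))) = Add(Rational(19379, 15812), Rational(11792, 21209)) = Rational(597464315, 335356708) ≈ 1.7816)
Mul(Add(Mul(5, -2637), 5633), Add(-30046, H)) = Mul(Add(Mul(5, -2637), 5633), Add(-30046, Rational(597464315, 335356708))) = Mul(Add(-13185, 5633), Rational(-10075530184253, 335356708)) = Mul(-7552, Rational(-10075530184253, 335356708)) = Rational(322416965896096, 1421003)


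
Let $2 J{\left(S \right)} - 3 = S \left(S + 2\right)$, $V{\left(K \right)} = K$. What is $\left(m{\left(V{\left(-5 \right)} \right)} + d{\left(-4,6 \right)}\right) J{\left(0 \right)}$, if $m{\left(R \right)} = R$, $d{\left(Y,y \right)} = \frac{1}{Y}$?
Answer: $- \frac{63}{8} \approx -7.875$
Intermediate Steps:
$J{\left(S \right)} = \frac{3}{2} + \frac{S \left(2 + S\right)}{2}$ ($J{\left(S \right)} = \frac{3}{2} + \frac{S \left(S + 2\right)}{2} = \frac{3}{2} + \frac{S \left(2 + S\right)}{2}$)
$\left(m{\left(V{\left(-5 \right)} \right)} + d{\left(-4,6 \right)}\right) J{\left(0 \right)} = \left(-5 + \frac{1}{-4}\right) \left(\frac{3}{2} + 0 + \frac{0^{2}}{2}\right) = \left(-5 - \frac{1}{4}\right) \left(\frac{3}{2} + 0 + \frac{1}{2} \cdot 0\right) = - \frac{21 \left(\frac{3}{2} + 0 + 0\right)}{4} = \left(- \frac{21}{4}\right) \frac{3}{2} = - \frac{63}{8}$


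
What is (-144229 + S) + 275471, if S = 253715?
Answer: 384957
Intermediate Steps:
(-144229 + S) + 275471 = (-144229 + 253715) + 275471 = 109486 + 275471 = 384957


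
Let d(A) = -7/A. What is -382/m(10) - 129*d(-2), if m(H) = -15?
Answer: -12781/30 ≈ -426.03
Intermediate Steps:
-382/m(10) - 129*d(-2) = -382/(-15) - (-903)/(-2) = -382*(-1/15) - (-903)*(-1)/2 = 382/15 - 129*7/2 = 382/15 - 903/2 = -12781/30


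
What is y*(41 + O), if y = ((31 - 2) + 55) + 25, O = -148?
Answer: -11663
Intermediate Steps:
y = 109 (y = (29 + 55) + 25 = 84 + 25 = 109)
y*(41 + O) = 109*(41 - 148) = 109*(-107) = -11663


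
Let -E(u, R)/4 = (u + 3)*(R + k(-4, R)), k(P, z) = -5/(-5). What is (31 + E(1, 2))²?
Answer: 289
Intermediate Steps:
k(P, z) = 1 (k(P, z) = -5*(-⅕) = 1)
E(u, R) = -4*(1 + R)*(3 + u) (E(u, R) = -4*(u + 3)*(R + 1) = -4*(3 + u)*(1 + R) = -4*(1 + R)*(3 + u))
(31 + E(1, 2))² = (31 + (-12 - 12*2 - 4*1 - 4*2*1))² = (31 + (-12 - 24 - 4 - 8))² = (31 - 48)² = (-17)² = 289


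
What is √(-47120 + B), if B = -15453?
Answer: 7*I*√1277 ≈ 250.15*I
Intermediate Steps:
√(-47120 + B) = √(-47120 - 15453) = √(-62573) = 7*I*√1277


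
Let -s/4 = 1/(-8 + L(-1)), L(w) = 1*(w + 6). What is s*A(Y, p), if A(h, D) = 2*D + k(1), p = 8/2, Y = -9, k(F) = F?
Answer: 12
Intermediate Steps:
L(w) = 6 + w (L(w) = 1*(6 + w) = 6 + w)
p = 4 (p = 8*(½) = 4)
A(h, D) = 1 + 2*D (A(h, D) = 2*D + 1 = 1 + 2*D)
s = 4/3 (s = -4/(-8 + (6 - 1)) = -4/(-8 + 5) = -4/(-3) = -4*(-⅓) = 4/3 ≈ 1.3333)
s*A(Y, p) = 4*(1 + 2*4)/3 = 4*(1 + 8)/3 = (4/3)*9 = 12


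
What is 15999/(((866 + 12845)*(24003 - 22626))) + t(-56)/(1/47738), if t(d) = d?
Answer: -16824186090139/6293349 ≈ -2.6733e+6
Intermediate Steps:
15999/(((866 + 12845)*(24003 - 22626))) + t(-56)/(1/47738) = 15999/(((866 + 12845)*(24003 - 22626))) - 56/(1/47738) = 15999/((13711*1377)) - 56/1/47738 = 15999/18880047 - 56*47738 = 15999*(1/18880047) - 2673328 = 5333/6293349 - 2673328 = -16824186090139/6293349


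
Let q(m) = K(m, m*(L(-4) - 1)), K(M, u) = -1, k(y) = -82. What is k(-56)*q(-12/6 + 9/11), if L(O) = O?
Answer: 82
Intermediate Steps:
q(m) = -1
k(-56)*q(-12/6 + 9/11) = -82*(-1) = 82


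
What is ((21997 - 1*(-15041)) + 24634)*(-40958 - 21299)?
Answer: -3839513704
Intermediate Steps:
((21997 - 1*(-15041)) + 24634)*(-40958 - 21299) = ((21997 + 15041) + 24634)*(-62257) = (37038 + 24634)*(-62257) = 61672*(-62257) = -3839513704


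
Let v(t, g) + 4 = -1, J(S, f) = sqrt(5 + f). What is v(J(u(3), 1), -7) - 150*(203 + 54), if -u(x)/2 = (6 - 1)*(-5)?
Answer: -38555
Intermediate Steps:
u(x) = 50 (u(x) = -2*(6 - 1)*(-5) = -10*(-5) = -2*(-25) = 50)
v(t, g) = -5 (v(t, g) = -4 - 1 = -5)
v(J(u(3), 1), -7) - 150*(203 + 54) = -5 - 150*(203 + 54) = -5 - 150*257 = -5 - 38550 = -38555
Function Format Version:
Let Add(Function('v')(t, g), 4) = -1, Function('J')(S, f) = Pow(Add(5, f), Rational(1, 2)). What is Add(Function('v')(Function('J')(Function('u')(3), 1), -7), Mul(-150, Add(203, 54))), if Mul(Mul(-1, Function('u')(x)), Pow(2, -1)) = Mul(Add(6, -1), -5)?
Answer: -38555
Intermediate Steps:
Function('u')(x) = 50 (Function('u')(x) = Mul(-2, Mul(Add(6, -1), -5)) = Mul(-2, Mul(5, -5)) = Mul(-2, -25) = 50)
Function('v')(t, g) = -5 (Function('v')(t, g) = Add(-4, -1) = -5)
Add(Function('v')(Function('J')(Function('u')(3), 1), -7), Mul(-150, Add(203, 54))) = Add(-5, Mul(-150, Add(203, 54))) = Add(-5, Mul(-150, 257)) = Add(-5, -38550) = -38555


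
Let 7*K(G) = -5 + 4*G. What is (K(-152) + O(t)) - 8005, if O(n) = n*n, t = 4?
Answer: -56536/7 ≈ -8076.6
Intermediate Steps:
O(n) = n²
K(G) = -5/7 + 4*G/7 (K(G) = (-5 + 4*G)/7 = -5/7 + 4*G/7)
(K(-152) + O(t)) - 8005 = ((-5/7 + (4/7)*(-152)) + 4²) - 8005 = ((-5/7 - 608/7) + 16) - 8005 = (-613/7 + 16) - 8005 = -501/7 - 8005 = -56536/7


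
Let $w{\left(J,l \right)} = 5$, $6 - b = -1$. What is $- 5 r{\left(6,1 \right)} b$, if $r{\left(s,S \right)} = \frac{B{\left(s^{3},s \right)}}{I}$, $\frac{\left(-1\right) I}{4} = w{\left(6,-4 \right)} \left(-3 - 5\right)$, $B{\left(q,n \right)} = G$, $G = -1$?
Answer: $\frac{7}{32} \approx 0.21875$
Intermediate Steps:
$B{\left(q,n \right)} = -1$
$b = 7$ ($b = 6 - -1 = 6 + 1 = 7$)
$I = 160$ ($I = - 4 \cdot 5 \left(-3 - 5\right) = - 4 \cdot 5 \left(-8\right) = \left(-4\right) \left(-40\right) = 160$)
$r{\left(s,S \right)} = - \frac{1}{160}$
$- 5 r{\left(6,1 \right)} b = \left(-5\right) \left(- \frac{1}{160}\right) 7 = \frac{1}{32} \cdot 7 = \frac{7}{32}$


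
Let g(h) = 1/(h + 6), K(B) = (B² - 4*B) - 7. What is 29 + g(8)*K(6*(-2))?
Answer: 591/14 ≈ 42.214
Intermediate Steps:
K(B) = -7 + B² - 4*B
g(h) = 1/(6 + h)
29 + g(8)*K(6*(-2)) = 29 + (-7 + (6*(-2))² - 24*(-2))/(6 + 8) = 29 + (-7 + (-12)² - 4*(-12))/14 = 29 + (-7 + 144 + 48)/14 = 29 + (1/14)*185 = 29 + 185/14 = 591/14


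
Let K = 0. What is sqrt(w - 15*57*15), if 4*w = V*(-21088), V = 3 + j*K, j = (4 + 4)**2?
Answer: I*sqrt(28641) ≈ 169.24*I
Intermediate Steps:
j = 64 (j = 8**2 = 64)
V = 3 (V = 3 + 64*0 = 3 + 0 = 3)
w = -15816 (w = (3*(-21088))/4 = (1/4)*(-63264) = -15816)
sqrt(w - 15*57*15) = sqrt(-15816 - 15*57*15) = sqrt(-15816 - 855*15) = sqrt(-15816 - 12825) = sqrt(-28641) = I*sqrt(28641)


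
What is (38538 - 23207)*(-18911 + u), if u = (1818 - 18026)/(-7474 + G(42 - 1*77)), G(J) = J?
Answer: -2176794893521/7509 ≈ -2.8989e+8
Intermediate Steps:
u = 16208/7509 (u = (1818 - 18026)/(-7474 + (42 - 1*77)) = -16208/(-7474 + (42 - 77)) = -16208/(-7474 - 35) = -16208/(-7509) = -16208*(-1/7509) = 16208/7509 ≈ 2.1585)
(38538 - 23207)*(-18911 + u) = (38538 - 23207)*(-18911 + 16208/7509) = 15331*(-141986491/7509) = -2176794893521/7509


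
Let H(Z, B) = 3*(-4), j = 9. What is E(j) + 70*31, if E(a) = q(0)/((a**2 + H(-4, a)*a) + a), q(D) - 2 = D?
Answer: 19529/9 ≈ 2169.9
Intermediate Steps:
q(D) = 2 + D
H(Z, B) = -12
E(a) = 2/(a**2 - 11*a) (E(a) = (2 + 0)/((a**2 - 12*a) + a) = 2/(a**2 - 11*a))
E(j) + 70*31 = 2/(9*(-11 + 9)) + 70*31 = 2*(1/9)/(-2) + 2170 = 2*(1/9)*(-1/2) + 2170 = -1/9 + 2170 = 19529/9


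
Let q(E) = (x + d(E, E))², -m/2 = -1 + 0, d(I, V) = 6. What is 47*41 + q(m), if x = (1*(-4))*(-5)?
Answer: 2603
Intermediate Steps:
x = 20 (x = -4*(-5) = 20)
m = 2 (m = -2*(-1 + 0) = -2*(-1) = 2)
q(E) = 676 (q(E) = (20 + 6)² = 26² = 676)
47*41 + q(m) = 47*41 + 676 = 1927 + 676 = 2603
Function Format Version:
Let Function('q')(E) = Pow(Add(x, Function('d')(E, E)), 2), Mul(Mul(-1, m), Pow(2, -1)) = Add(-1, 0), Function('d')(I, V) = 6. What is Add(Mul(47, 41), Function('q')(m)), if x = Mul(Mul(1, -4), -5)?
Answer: 2603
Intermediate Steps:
x = 20 (x = Mul(-4, -5) = 20)
m = 2 (m = Mul(-2, Add(-1, 0)) = Mul(-2, -1) = 2)
Function('q')(E) = 676 (Function('q')(E) = Pow(Add(20, 6), 2) = Pow(26, 2) = 676)
Add(Mul(47, 41), Function('q')(m)) = Add(Mul(47, 41), 676) = Add(1927, 676) = 2603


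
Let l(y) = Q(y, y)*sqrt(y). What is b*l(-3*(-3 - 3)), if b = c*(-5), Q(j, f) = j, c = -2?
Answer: 540*sqrt(2) ≈ 763.68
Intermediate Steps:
l(y) = y**(3/2) (l(y) = y*sqrt(y) = y**(3/2))
b = 10 (b = -2*(-5) = 10)
b*l(-3*(-3 - 3)) = 10*(-3*(-3 - 3))**(3/2) = 10*(-3*(-6))**(3/2) = 10*18**(3/2) = 10*(54*sqrt(2)) = 540*sqrt(2)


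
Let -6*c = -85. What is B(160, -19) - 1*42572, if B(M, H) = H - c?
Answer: -255631/6 ≈ -42605.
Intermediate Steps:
c = 85/6 (c = -⅙*(-85) = 85/6 ≈ 14.167)
B(M, H) = -85/6 + H (B(M, H) = H - 1*85/6 = H - 85/6 = -85/6 + H)
B(160, -19) - 1*42572 = (-85/6 - 19) - 1*42572 = -199/6 - 42572 = -255631/6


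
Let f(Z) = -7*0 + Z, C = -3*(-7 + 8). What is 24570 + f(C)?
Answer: 24567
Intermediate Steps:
C = -3 (C = -3*1 = -3)
f(Z) = Z (f(Z) = 0 + Z = Z)
24570 + f(C) = 24570 - 3 = 24567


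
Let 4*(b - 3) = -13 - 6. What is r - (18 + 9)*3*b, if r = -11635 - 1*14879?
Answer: -105489/4 ≈ -26372.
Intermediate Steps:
r = -26514 (r = -11635 - 14879 = -26514)
b = -7/4 (b = 3 + (-13 - 6)/4 = 3 + (¼)*(-19) = 3 - 19/4 = -7/4 ≈ -1.7500)
r - (18 + 9)*3*b = -26514 - (18 + 9)*3*(-7)/4 = -26514 - 27*3*(-7)/4 = -26514 - 81*(-7)/4 = -26514 - 1*(-567/4) = -26514 + 567/4 = -105489/4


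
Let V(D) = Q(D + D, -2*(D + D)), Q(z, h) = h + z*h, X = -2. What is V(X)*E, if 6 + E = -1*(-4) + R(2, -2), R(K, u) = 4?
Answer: -48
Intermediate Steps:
Q(z, h) = h + h*z
V(D) = -4*D*(1 + 2*D) (V(D) = (-2*(D + D))*(1 + (D + D)) = (-4*D)*(1 + 2*D) = -4*D*(1 + 2*D))
E = 2 (E = -6 + (-1*(-4) + 4) = -6 + (4 + 4) = -6 + 8 = 2)
V(X)*E = -4*(-2)*(1 + 2*(-2))*2 = -4*(-2)*(1 - 4)*2 = -4*(-2)*(-3)*2 = -24*2 = -48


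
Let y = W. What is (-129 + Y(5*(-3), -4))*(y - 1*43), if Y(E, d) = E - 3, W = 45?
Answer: -294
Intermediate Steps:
y = 45
Y(E, d) = -3 + E
(-129 + Y(5*(-3), -4))*(y - 1*43) = (-129 + (-3 + 5*(-3)))*(45 - 1*43) = (-129 + (-3 - 15))*(45 - 43) = (-129 - 18)*2 = -147*2 = -294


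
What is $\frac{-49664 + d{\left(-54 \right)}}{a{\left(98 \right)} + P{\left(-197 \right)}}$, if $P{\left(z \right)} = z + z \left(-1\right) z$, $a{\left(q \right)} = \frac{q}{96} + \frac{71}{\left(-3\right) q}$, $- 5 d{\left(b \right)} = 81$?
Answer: $\frac{194746384}{152900465} \approx 1.2737$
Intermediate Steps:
$d{\left(b \right)} = - \frac{81}{5}$ ($d{\left(b \right)} = \left(- \frac{1}{5}\right) 81 = - \frac{81}{5}$)
$a{\left(q \right)} = - \frac{71}{3 q} + \frac{q}{96}$ ($a{\left(q \right)} = q \frac{1}{96} + 71 \left(- \frac{1}{3 q}\right) = \frac{q}{96} - \frac{71}{3 q} = - \frac{71}{3 q} + \frac{q}{96}$)
$P{\left(z \right)} = z - z^{2}$ ($P{\left(z \right)} = z + - z z = z - z^{2}$)
$\frac{-49664 + d{\left(-54 \right)}}{a{\left(98 \right)} + P{\left(-197 \right)}} = \frac{-49664 - \frac{81}{5}}{\frac{-2272 + 98^{2}}{96 \cdot 98} - 197 \left(1 - -197\right)} = - \frac{248401}{5 \left(\frac{1}{96} \cdot \frac{1}{98} \left(-2272 + 9604\right) - 197 \left(1 + 197\right)\right)} = - \frac{248401}{5 \left(\frac{1}{96} \cdot \frac{1}{98} \cdot 7332 - 39006\right)} = - \frac{248401}{5 \left(\frac{611}{784} - 39006\right)} = - \frac{248401}{5 \left(- \frac{30580093}{784}\right)} = \left(- \frac{248401}{5}\right) \left(- \frac{784}{30580093}\right) = \frac{194746384}{152900465}$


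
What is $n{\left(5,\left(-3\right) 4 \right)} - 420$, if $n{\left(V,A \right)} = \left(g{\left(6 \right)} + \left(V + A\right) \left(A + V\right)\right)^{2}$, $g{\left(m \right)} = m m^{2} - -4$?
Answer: $71941$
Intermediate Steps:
$g{\left(m \right)} = 4 + m^{3}$ ($g{\left(m \right)} = m^{3} + 4 = 4 + m^{3}$)
$n{\left(V,A \right)} = \left(220 + \left(A + V\right)^{2}\right)^{2}$ ($n{\left(V,A \right)} = \left(\left(4 + 6^{3}\right) + \left(V + A\right) \left(A + V\right)\right)^{2} = \left(\left(4 + 216\right) + \left(A + V\right) \left(A + V\right)\right)^{2} = \left(220 + \left(A + V\right)^{2}\right)^{2}$)
$n{\left(5,\left(-3\right) 4 \right)} - 420 = \left(220 + \left(\left(-3\right) 4 + 5\right)^{2}\right)^{2} - 420 = \left(220 + \left(-12 + 5\right)^{2}\right)^{2} - 420 = \left(220 + \left(-7\right)^{2}\right)^{2} - 420 = \left(220 + 49\right)^{2} - 420 = 269^{2} - 420 = 72361 - 420 = 71941$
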